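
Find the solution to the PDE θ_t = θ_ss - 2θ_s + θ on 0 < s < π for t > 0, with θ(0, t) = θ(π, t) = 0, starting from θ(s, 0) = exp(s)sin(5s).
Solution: Substitute θ = exp(s)u, i.e. u = exp(-s)θ.
By the product rule, θ_s = exp(s)(u_s + u), θ_ss = exp(s)(u_ss + 2u_s + u), θ_t = exp(s)u_t.
Substituting into the PDE and dividing by exp(s): u_t = (u_ss + 2u_s + u) - 2(u_s + u) + u.
The lower-order terms cancel, leaving the standard heat equation u_t = u_ss.
Initial data for u: u(s,0) = exp(-s)θ(s,0) = sin(5s). The boundary conditions carry over: u(0,t) = u(π,t) = 0.
Solve for u:
  Using separation of variables u = X(s)G(t):
  Eigenfunctions: sin(ns), n = 1, 2, 3, ...
  General solution: u(s, t) = Σ c_n sin(ns) exp(-n² t)
  Matching u(s,0) = sin(5s) term by term: c_5=1.
Hence u(s,t) = exp(-25t)sin(5s).
Transform back: θ(s,t) = exp(s)u(s,t).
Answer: θ(s, t) = exp(s)exp(-25t)sin(5s)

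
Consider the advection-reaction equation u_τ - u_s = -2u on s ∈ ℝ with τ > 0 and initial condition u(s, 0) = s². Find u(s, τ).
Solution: Substitute u = exp(-2τ)w.
Then u_τ = exp(-2τ)(w_τ - 2w), u_s = exp(-2τ)w_s; substituting and dividing by exp(-2τ), the lower-order terms cancel: w_τ - w_s = 0 (standard advection equation).
Data for w: w(s,0) = u(s,0) = s².
By characteristics (ds/dτ = -1), w(s,τ) = f(s + τ) with f = w(·, 0).
So w(s,τ) = s² + 2sτ + τ², and u(s,τ) = exp(-2τ)w(s,τ).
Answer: u(s, τ) = s²exp(-2τ) + 2sτexp(-2τ) + τ²exp(-2τ)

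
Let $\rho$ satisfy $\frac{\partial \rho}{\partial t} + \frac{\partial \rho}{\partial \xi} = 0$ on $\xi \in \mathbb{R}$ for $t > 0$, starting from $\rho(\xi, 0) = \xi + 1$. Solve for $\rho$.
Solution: By characteristics ($d\xi/dt = 1$), $\rho(\xi,t) = f(\xi - t)$ with $f = \rho( \cdot , 0)$.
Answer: $\rho(\xi, t) = \xi -  t + 1$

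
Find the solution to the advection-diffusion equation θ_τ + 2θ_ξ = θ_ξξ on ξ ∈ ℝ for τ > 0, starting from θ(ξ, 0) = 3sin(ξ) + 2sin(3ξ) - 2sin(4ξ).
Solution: Change to a moving frame: let η = ξ - 2τ, σ = τ and write θ(ξ,τ) = u(η,σ).
By the chain rule θ_τ = u_σ - 2u_η, θ_ξ = u_η, θ_ξξ = u_ηη.
Then θ_τ + 2θ_ξ = u_σ: the advection term cancels and the PDE becomes the heat equation u_σ = u_ηη on η ∈ ℝ.
Initial data: u(η,0) = θ(η,0) = 3sin(η) + 2sin(3η) - 2sin(4η).
On η ∈ ℝ each mode satisfies (sin(nη))″ = -n² sin(nη), so exp(-n²σ) sin(nη) solves the heat equation; by superposition u(η,σ) = Σ c_n exp(-n²σ) sin(nη).
Reading off the coefficients: c_1=3, c_3=2, c_4=-2, so u(η,σ) = 3exp(-σ)sin(η) + 2exp(-9σ)sin(3η) - 2exp(-16σ)sin(4η).
Substituting back η = ξ - 2τ, σ = τ: θ(ξ,τ) = u(ξ - 2τ, τ).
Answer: θ(ξ, τ) = 3exp(-τ)sin(ξ - 2τ) + 2exp(-9τ)sin(3ξ - 6τ) - 2exp(-16τ)sin(4ξ - 8τ)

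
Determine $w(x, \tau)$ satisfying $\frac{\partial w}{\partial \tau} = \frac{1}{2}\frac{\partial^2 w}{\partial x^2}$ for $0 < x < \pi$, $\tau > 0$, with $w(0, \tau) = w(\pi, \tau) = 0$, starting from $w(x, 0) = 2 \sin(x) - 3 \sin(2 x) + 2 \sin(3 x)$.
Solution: Separating variables: $w = \sum c_n e^{-n^2\tau/2} \sin(nx)$. From $w(x,0) = 2 \sin(x) - 3 \sin(2 x) + 2 \sin(3 x)$: $c_1=2, c_2=-3, c_3=2$.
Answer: $w(x, \tau) = -3 e^{-2 \tau} \sin(2 x) + 2 e^{-\tau/2} \sin(x) + 2 e^{-9 \tau/2} \sin(3 x)$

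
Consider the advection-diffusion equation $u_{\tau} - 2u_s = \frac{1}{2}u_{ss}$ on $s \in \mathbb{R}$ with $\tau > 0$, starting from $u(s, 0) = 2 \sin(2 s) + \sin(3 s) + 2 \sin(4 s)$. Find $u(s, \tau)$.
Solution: Change to a moving frame: let $\eta = s + 2\tau$, $\sigma = \tau$ and write $u(s,\tau) = w(\eta,\sigma)$.
By the chain rule $u_{\tau} = w_{\sigma} + 2w_{\eta}$, $u_s = w_{\eta}$, $u_{ss} = w_{\eta\eta}$.
Then $u_{\tau} - 2u_s = w_{\sigma}$: the advection term cancels and the PDE becomes the heat equation $w_{\sigma} = \frac{1}{2}w_{\eta\eta}$ on $\eta \in \mathbb{R}$.
Initial data: $w(\eta,0) = u(\eta,0) = 2 \sin(2 \eta) + \sin(3 \eta) + 2 \sin(4 \eta)$.
On $\eta \in \mathbb{R}$ each mode satisfies $(\sin(n\eta))'' = -n^2 \sin(n\eta)$, so $e^{-n^2\sigma/2} \sin(n\eta)$ solves the heat equation; by superposition $w(\eta,\sigma) = \sum c_n e^{-n^2\sigma/2} \sin(n\eta)$.
Reading off the coefficients: $c_2=2, c_3=1, c_4=2$, so $w(\eta,\sigma) = 2 e^{-2 \sigma} \sin(2 \eta) + 2 e^{-8 \sigma} \sin(4 \eta) + e^{-9 \sigma/2} \sin(3 \eta)$.
Substituting back $\eta = s + 2\tau$, $\sigma = \tau$: $u(s,\tau) = w(s + 2\tau, \tau)$.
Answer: $u(s, \tau) = 2 e^{-2 \tau} \sin(4 \tau + 2 s) + 2 e^{-8 \tau} \sin(8 \tau + 4 s) + e^{-9 \tau/2} \sin(6 \tau + 3 s)$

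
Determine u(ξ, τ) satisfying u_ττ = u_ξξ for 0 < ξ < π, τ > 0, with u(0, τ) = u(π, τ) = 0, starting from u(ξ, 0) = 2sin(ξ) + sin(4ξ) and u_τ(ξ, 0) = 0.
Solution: Using separation of variables u = X(ξ)T(τ):
Eigenfunctions: sin(nξ), n = 1, 2, 3, ...
General solution: u(ξ, τ) = Σ [A_n cos(n τ) + B_n sin(n τ)] sin(nξ)
From u(ξ,0) = 2sin(ξ) + sin(4ξ): A_1=2, A_4=1. From u_τ(ξ,0) = 0: all B_n = 0.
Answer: u(ξ, τ) = 2sin(ξ)cos(τ) + sin(4ξ)cos(4τ)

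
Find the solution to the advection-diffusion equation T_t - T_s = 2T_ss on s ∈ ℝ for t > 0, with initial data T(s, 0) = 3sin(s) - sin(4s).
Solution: Change to a moving frame: let η = s + t, σ = t and write T(s,t) = u(η,σ).
By the chain rule T_t = u_σ + u_η, T_s = u_η, T_ss = u_ηη.
Then T_t - T_s = u_σ: the advection term cancels and the PDE becomes the heat equation u_σ = 2u_ηη on η ∈ ℝ.
Initial data: u(η,0) = T(η,0) = 3sin(η) - sin(4η).
On η ∈ ℝ each mode satisfies (sin(nη))″ = -n² sin(nη), so exp(-2n²σ) sin(nη) solves the heat equation; by superposition u(η,σ) = Σ c_n exp(-2n²σ) sin(nη).
Reading off the coefficients: c_1=3, c_4=-1, so u(η,σ) = 3exp(-2σ)sin(η) - exp(-32σ)sin(4η).
Substituting back η = s + t, σ = t: T(s,t) = u(s + t, t).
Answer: T(s, t) = 3exp(-2t)sin(s + t) - exp(-32t)sin(4s + 4t)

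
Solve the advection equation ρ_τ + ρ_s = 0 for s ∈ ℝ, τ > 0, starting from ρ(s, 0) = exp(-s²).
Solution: By method of characteristics (waves move right with speed 1):
Along characteristics s - τ = const, ρ is constant, so ρ(s,τ) = f(s - τ) with f = ρ(·, 0).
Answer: ρ(s, τ) = exp(-(s - τ)²)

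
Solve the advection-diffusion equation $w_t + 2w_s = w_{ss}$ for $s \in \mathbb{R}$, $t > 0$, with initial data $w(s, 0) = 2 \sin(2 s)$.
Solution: Change to a moving frame: let $\eta = s - 2t$, $\sigma = t$ and write $w(s,t) = u(\eta,\sigma)$.
By the chain rule $w_t = u_{\sigma} - 2u_{\eta}$, $w_s = u_{\eta}$, $w_{ss} = u_{\eta\eta}$.
Then $w_t + 2w_s = u_{\sigma}$: the advection term cancels and the PDE becomes the heat equation $u_{\sigma} = u_{\eta\eta}$ on $\eta \in \mathbb{R}$.
Initial data: $u(\eta,0) = w(\eta,0) = 2 \sin(2 \eta)$.
On $\eta \in \mathbb{R}$ each mode satisfies $(\sin(n\eta))'' = -n^2 \sin(n\eta)$, so $e^{-n^2\sigma} \sin(n\eta)$ solves the heat equation; by superposition $u(\eta,\sigma) = \sum c_n e^{-n^2\sigma} \sin(n\eta)$.
Reading off the coefficients: $c_2=2$, so $u(\eta,\sigma) = 2 e^{-4 \sigma} \sin(2 \eta)$.
Substituting back $\eta = s - 2t$, $\sigma = t$: $w(s,t) = u(s - 2t, t)$.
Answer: $w(s, t) = 2 e^{-4 t} \sin(2 s - 4 t)$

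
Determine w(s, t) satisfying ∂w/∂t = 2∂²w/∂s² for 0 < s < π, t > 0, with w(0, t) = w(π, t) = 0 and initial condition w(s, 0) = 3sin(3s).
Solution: Separating variables: w = Σ c_n exp(-2n²t) sin(ns). From w(s,0) = 3sin(3s): c_3=3.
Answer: w(s, t) = 3exp(-18t)sin(3s)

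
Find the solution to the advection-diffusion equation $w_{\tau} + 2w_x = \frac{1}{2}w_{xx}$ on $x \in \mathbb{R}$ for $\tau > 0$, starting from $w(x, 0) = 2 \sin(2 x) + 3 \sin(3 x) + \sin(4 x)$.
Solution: Moving frame: $\eta = x - 2\tau$, $\sigma = \tau$, $w = u(\eta,\sigma)$, so $w_{\tau} = u_{\sigma} - 2u_{\eta}$ and $w_{xx} = u_{\eta\eta}$.
Hence $w_{\tau} + 2w_x = u_{\sigma}$ and the PDE becomes the heat equation $u_{\sigma} = \frac{1}{2}u_{\eta\eta}$ on $\eta \in \mathbb{R}$.
Initial data: $u(\eta,0) = w(\eta,0) = 2 \sin(2 \eta) + 3 \sin(3 \eta) + \sin(4 \eta)$. Each mode $\sin(n\eta)$ decays as $e^{-n^2\sigma/2}$ on $\mathbb{R}$, so $u(\eta,\sigma) = \sum c_n e^{-n^2\sigma/2} \sin(n\eta)$ with $c_2=2, c_3=3, c_4=1$: $u(\eta,\sigma) = 2 e^{-2 \sigma} \sin(2 \eta) + e^{-8 \sigma} \sin(4 \eta) + 3 e^{-9 \sigma/2} \sin(3 \eta)$.
Substituting back: $w(x,\tau) = u(x - 2\tau, \tau)$.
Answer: $w(x, \tau) = -2 e^{-2 \tau} \sin(4 \tau - 2 x) -  e^{-8 \tau} \sin(8 \tau - 4 x) - 3 e^{-9 \tau/2} \sin(6 \tau - 3 x)$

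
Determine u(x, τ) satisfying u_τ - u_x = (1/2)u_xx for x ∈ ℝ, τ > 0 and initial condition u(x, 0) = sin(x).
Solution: Change to a moving frame: let η = x + τ, σ = τ and write u(x,τ) = w(η,σ).
By the chain rule u_τ = w_σ + w_η, u_x = w_η, u_xx = w_ηη.
Then u_τ - u_x = w_σ: the advection term cancels and the PDE becomes the heat equation w_σ = (1/2)w_ηη on η ∈ ℝ.
Initial data: w(η,0) = u(η,0) = sin(η).
On η ∈ ℝ each mode satisfies (sin(nη))″ = -n² sin(nη), so exp(-n²σ/2) sin(nη) solves the heat equation; by superposition w(η,σ) = Σ c_n exp(-n²σ/2) sin(nη).
Reading off the coefficients: c_1=1, so w(η,σ) = exp(-σ/2)sin(η).
Substituting back η = x + τ, σ = τ: u(x,τ) = w(x + τ, τ).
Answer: u(x, τ) = exp(-τ/2)sin(x + τ)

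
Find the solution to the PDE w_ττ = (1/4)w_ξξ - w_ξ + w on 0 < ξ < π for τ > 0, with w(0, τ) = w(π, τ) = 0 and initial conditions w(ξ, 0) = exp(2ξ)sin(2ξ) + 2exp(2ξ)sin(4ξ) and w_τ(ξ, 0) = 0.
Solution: Substitute w = exp(2ξ)u, i.e. u = exp(-2ξ)w.
By the product rule, w_ξ = exp(2ξ)(u_ξ + 2u), w_ξξ = exp(2ξ)(u_ξξ + 4u_ξ + 4u), w_ττ = exp(2ξ)u_ττ.
Substituting into the PDE and dividing by exp(2ξ): u_ττ = (1/4)(u_ξξ + 4u_ξ + 4u) - (u_ξ + 2u) + u.
The lower-order terms cancel, leaving the standard wave equation u_ττ = (1/4)u_ξξ.
Initial data for u: u(ξ,0) = exp(-2ξ)w(ξ,0) = sin(2ξ) + 2sin(4ξ); u_τ(ξ,0) = exp(-2ξ)w_τ(ξ,0) = 0. The boundary conditions carry over: u(0,τ) = u(π,τ) = 0.
Solve for u:
  Using separation of variables u = X(ξ)T(τ):
  Eigenfunctions: sin(nξ), n = 1, 2, 3, ...
  General solution: u(ξ, τ) = Σ [A_n cos(n τ/2) + B_n sin(n τ/2)] sin(nξ)
  From u(ξ,0) = sin(2ξ) + 2sin(4ξ): A_2=1, A_4=2. From u_τ(ξ,0) = 0: all B_n = 0.
Hence u(ξ,τ) = sin(2ξ)cos(τ) + 2sin(4ξ)cos(2τ).
Transform back: w(ξ,τ) = exp(2ξ)u(ξ,τ).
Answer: w(ξ, τ) = exp(2ξ)sin(2ξ)cos(τ) + 2exp(2ξ)sin(4ξ)cos(2τ)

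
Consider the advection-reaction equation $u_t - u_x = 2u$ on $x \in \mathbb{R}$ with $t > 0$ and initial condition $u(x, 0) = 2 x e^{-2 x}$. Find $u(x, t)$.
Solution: Substitute $u = e^{-2x}w$.
Then $u_x = e^{-2x}(w_x - 2w)$, $u_t = e^{-2x}w_t$; substituting and dividing by $e^{-2x}$, the lower-order terms cancel: $w_t - w_x = 0$ (standard advection equation).
Data for $w$: $w(x,0) = e^{2x}u(x,0) = 2 x$.
By characteristics ($dx/dt = -1$), $w(x,t) = f(x + t)$ with $f = w( \cdot , 0)$.
So $w(x,t) = 2 t + 2 x$, and $u(x,t) = e^{-2x}w(x,t)$.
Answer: $u(x, t) = 2 t e^{-2 x} + 2 x e^{-2 x}$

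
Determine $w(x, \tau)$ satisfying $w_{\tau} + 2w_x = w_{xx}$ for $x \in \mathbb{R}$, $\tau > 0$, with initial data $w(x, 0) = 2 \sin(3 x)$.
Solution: Moving frame: $\eta = x - 2\tau$, $\sigma = \tau$, $w = u(\eta,\sigma)$, so $w_{\tau} = u_{\sigma} - 2u_{\eta}$ and $w_{xx} = u_{\eta\eta}$.
Hence $w_{\tau} + 2w_x = u_{\sigma}$ and the PDE becomes the heat equation $u_{\sigma} = u_{\eta\eta}$ on $\eta \in \mathbb{R}$.
Initial data: $u(\eta,0) = w(\eta,0) = 2 \sin(3 \eta)$. Each mode $\sin(n\eta)$ decays as $e^{-n^2\sigma}$ on $\mathbb{R}$, so $u(\eta,\sigma) = \sum c_n e^{-n^2\sigma} \sin(n\eta)$ with $c_3=2$: $u(\eta,\sigma) = 2 e^{-9 \sigma} \sin(3 \eta)$.
Substituting back: $w(x,\tau) = u(x - 2\tau, \tau)$.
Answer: $w(x, \tau) = -2 e^{-9 \tau} \sin(6 \tau - 3 x)$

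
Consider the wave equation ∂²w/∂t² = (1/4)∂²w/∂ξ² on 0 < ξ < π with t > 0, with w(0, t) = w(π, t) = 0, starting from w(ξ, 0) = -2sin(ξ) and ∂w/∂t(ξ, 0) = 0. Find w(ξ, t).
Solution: Separating variables: w = Σ [A_n cos(ω_n t) + B_n sin(ω_n t)] sin(nξ), ω_n = n/2. From ICs: A_1=-2.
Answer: w(ξ, t) = -2sin(ξ)cos(t/2)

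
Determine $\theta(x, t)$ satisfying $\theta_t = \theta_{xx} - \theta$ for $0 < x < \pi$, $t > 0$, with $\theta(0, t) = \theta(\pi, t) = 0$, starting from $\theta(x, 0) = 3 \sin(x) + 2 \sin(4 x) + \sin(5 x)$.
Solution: Substitute $\theta = e^{-t}u$, i.e. $u = e^{t}\theta$.
By the product rule, $\theta_t = e^{-t}(u_t - u)$, $\theta_{xx} = e^{-t}u_{xx}$.
Substituting into the PDE and dividing by $e^{-t}$: $u_t - u = u_{xx} - u$.
The lower-order terms cancel, leaving the standard heat equation $u_t = u_{xx}$.
Initial data for $u$: $u(x,0) = \theta(x,0) = 3 \sin(x) + 2 \sin(4 x) + \sin(5 x)$. The boundary conditions carry over: $u(0,t) = u(\pi,t) = 0$.
Solve for $u$:
  Using separation of variables $u = X(x)G(t)$:
  Eigenfunctions: $\sin(nx)$, $n = 1, 2, 3, \ldots$
  General solution: $u(x, t) = \sum c_n \sin(nx) e^{-n^2 t}$
  Matching $u(x,0) = 3 \sin(x) + 2 \sin(4 x) + \sin(5 x)$ term by term: $c_1=3, c_4=2, c_5=1$.
Hence $u(x,t) = 3 e^{-t} \sin(x) + 2 e^{-16 t} \sin(4 x) + e^{-25 t} \sin(5 x)$.
Transform back: $\theta(x,t) = e^{-t}u(x,t)$.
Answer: $\theta(x, t) = 3 e^{-2 t} \sin(x) + 2 e^{-17 t} \sin(4 x) + e^{-26 t} \sin(5 x)$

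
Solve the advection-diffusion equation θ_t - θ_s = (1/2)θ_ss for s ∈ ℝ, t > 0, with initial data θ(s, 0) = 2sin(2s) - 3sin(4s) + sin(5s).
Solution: Moving frame: η = s + t, σ = t, θ = u(η,σ), so θ_t = u_σ + u_η and θ_ss = u_ηη.
Hence θ_t - θ_s = u_σ and the PDE becomes the heat equation u_σ = (1/2)u_ηη on η ∈ ℝ.
Initial data: u(η,0) = θ(η,0) = 2sin(2η) - 3sin(4η) + sin(5η). Each mode sin(nη) decays as exp(-n²σ/2) on ℝ, so u(η,σ) = Σ c_n exp(-n²σ/2) sin(nη) with c_2=2, c_4=-3, c_5=1: u(η,σ) = 2exp(-2σ)sin(2η) - 3exp(-8σ)sin(4η) + exp(-25σ/2)sin(5η).
Substituting back: θ(s,t) = u(s + t, t).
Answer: θ(s, t) = 2exp(-2t)sin(2s + 2t) - 3exp(-8t)sin(4s + 4t) + exp(-25t/2)sin(5s + 5t)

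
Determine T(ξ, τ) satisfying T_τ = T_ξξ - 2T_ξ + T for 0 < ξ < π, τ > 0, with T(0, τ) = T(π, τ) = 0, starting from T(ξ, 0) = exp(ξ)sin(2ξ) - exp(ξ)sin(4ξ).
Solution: Substitute T = exp(ξ)u, i.e. u = exp(-ξ)T.
By the product rule, T_ξ = exp(ξ)(u_ξ + u), T_ξξ = exp(ξ)(u_ξξ + 2u_ξ + u), T_τ = exp(ξ)u_τ.
Substituting into the PDE and dividing by exp(ξ): u_τ = (u_ξξ + 2u_ξ + u) - 2(u_ξ + u) + u.
The lower-order terms cancel, leaving the standard heat equation u_τ = u_ξξ.
Initial data for u: u(ξ,0) = exp(-ξ)T(ξ,0) = sin(2ξ) - sin(4ξ). The boundary conditions carry over: u(0,τ) = u(π,τ) = 0.
Solve for u:
  Using separation of variables u = X(ξ)G(τ):
  Eigenfunctions: sin(nξ), n = 1, 2, 3, ...
  General solution: u(ξ, τ) = Σ c_n sin(nξ) exp(-n² τ)
  Matching u(ξ,0) = sin(2ξ) - sin(4ξ) term by term: c_2=1, c_4=-1.
Hence u(ξ,τ) = exp(-4τ)sin(2ξ) - exp(-16τ)sin(4ξ).
Transform back: T(ξ,τ) = exp(ξ)u(ξ,τ).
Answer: T(ξ, τ) = exp(ξ)exp(-4τ)sin(2ξ) - exp(ξ)exp(-16τ)sin(4ξ)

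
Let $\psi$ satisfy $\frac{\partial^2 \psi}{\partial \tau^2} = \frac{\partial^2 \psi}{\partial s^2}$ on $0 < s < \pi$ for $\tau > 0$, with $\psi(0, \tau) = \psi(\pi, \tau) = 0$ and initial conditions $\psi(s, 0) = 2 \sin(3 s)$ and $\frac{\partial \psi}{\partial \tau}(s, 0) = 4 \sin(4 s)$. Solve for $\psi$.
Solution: Separating variables: $\psi = \sum [A_n \cos(\omega_n \tau) + B_n \sin(\omega_n \tau)] \sin(ns)$, $\omega_n = n$. From ICs ($B_n$ = velocity coefficient / $\omega_n$): $A_3=2, B_4=1$.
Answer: $\psi(s, \tau) = \sin(4 \tau) \sin(4 s) + 2 \sin(3 s) \cos(3 \tau)$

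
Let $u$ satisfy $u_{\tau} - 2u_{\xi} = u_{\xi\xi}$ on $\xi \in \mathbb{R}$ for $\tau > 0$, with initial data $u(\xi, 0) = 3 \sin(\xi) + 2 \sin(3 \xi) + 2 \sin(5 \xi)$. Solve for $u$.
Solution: Moving frame: $\eta = \xi + 2\tau$, $\sigma = \tau$, $u = w(\eta,\sigma)$, so $u_{\tau} = w_{\sigma} + 2w_{\eta}$ and $u_{\xi\xi} = w_{\eta\eta}$.
Hence $u_{\tau} - 2u_{\xi} = w_{\sigma}$ and the PDE becomes the heat equation $w_{\sigma} = w_{\eta\eta}$ on $\eta \in \mathbb{R}$.
Initial data: $w(\eta,0) = u(\eta,0) = 3 \sin(\eta) + 2 \sin(3 \eta) + 2 \sin(5 \eta)$. Each mode $\sin(n\eta)$ decays as $e^{-n^2\sigma}$ on $\mathbb{R}$, so $w(\eta,\sigma) = \sum c_n e^{-n^2\sigma} \sin(n\eta)$ with $c_1=3, c_3=2, c_5=2$: $w(\eta,\sigma) = 3 e^{-\sigma} \sin(\eta) + 2 e^{-9 \sigma} \sin(3 \eta) + 2 e^{-25 \sigma} \sin(5 \eta)$.
Substituting back: $u(\xi,\tau) = w(\xi + 2\tau, \tau)$.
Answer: $u(\xi, \tau) = 3 e^{-\tau} \sin(2 \tau + \xi) + 2 e^{-9 \tau} \sin(6 \tau + 3 \xi) + 2 e^{-25 \tau} \sin(10 \tau + 5 \xi)$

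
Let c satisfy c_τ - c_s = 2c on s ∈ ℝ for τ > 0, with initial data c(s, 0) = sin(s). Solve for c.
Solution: Substitute c = exp(2τ)u, i.e. u = exp(-2τ)c.
By the product rule, c_τ = exp(2τ)(u_τ + 2u), c_s = exp(2τ)u_s.
Substituting into the PDE and dividing by exp(2τ): u_τ + 2u - u_s = 2u.
The lower-order terms cancel, leaving the standard advection equation u_τ - u_s = 0.
Initial data for u: u(s,0) = c(s,0) = sin(s).
Solve for u:
  By method of characteristics (waves move left with speed 1):
  Along characteristics s + τ = const, u is constant, so u(s,τ) = f(s + τ) with f = u(·, 0).
Hence u(s,τ) = sin(s + τ).
Transform back: c(s,τ) = exp(2τ)u(s,τ).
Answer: c(s, τ) = exp(2τ)sin(s + τ)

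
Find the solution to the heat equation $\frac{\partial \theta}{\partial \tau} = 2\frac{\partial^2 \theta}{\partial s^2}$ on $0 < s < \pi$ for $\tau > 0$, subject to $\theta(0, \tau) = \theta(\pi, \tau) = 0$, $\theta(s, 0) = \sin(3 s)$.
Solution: Using separation of variables $\theta = X(s)G(\tau)$:
Eigenfunctions: $\sin(ns)$, $n = 1, 2, 3, \ldots$
General solution: $\theta(s, \tau) = \sum c_n \sin(ns) e^{-2n^2 \tau}$
Matching $\theta(s,0) = \sin(3 s)$ term by term: $c_3=1$.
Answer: $\theta(s, \tau) = e^{-18 \tau} \sin(3 s)$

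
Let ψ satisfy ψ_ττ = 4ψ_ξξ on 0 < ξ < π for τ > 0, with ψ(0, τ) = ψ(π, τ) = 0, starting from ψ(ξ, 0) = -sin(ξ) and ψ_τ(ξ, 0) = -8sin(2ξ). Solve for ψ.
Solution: Using separation of variables ψ = X(ξ)T(τ):
Eigenfunctions: sin(nξ), n = 1, 2, 3, ...
General solution: ψ(ξ, τ) = Σ [A_n cos(2n τ) + B_n sin(2n τ)] sin(nξ)
From ψ(ξ,0) = -sin(ξ): A_1=-1. From ψ_τ(ξ,0) = -8sin(2ξ), using ψ_τ(ξ,0) = Σ ω_n B_n sin(nξ) with ω_n = 2n: B_2 = (-8)/4 = -2.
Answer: ψ(ξ, τ) = -sin(ξ)cos(2τ) - 2sin(2ξ)sin(4τ)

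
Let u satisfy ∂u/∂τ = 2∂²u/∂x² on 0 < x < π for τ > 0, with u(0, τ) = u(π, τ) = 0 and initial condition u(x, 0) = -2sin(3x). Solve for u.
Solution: Separating variables: u = Σ c_n exp(-2n²τ) sin(nx). From u(x,0) = -2sin(3x): c_3=-2.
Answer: u(x, τ) = -2exp(-18τ)sin(3x)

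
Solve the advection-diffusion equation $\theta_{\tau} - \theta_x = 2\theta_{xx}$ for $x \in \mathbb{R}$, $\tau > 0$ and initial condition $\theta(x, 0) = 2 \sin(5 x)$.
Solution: Change to a moving frame: let $\eta = x + \tau$, $\sigma = \tau$ and write $\theta(x,\tau) = u(\eta,\sigma)$.
By the chain rule $\theta_{\tau} = u_{\sigma} + u_{\eta}$, $\theta_x = u_{\eta}$, $\theta_{xx} = u_{\eta\eta}$.
Then $\theta_{\tau} - \theta_x = u_{\sigma}$: the advection term cancels and the PDE becomes the heat equation $u_{\sigma} = 2u_{\eta\eta}$ on $\eta \in \mathbb{R}$.
Initial data: $u(\eta,0) = \theta(\eta,0) = 2 \sin(5 \eta)$.
On $\eta \in \mathbb{R}$ each mode satisfies $(\sin(n\eta))'' = -n^2 \sin(n\eta)$, so $e^{-2n^2\sigma} \sin(n\eta)$ solves the heat equation; by superposition $u(\eta,\sigma) = \sum c_n e^{-2n^2\sigma} \sin(n\eta)$.
Reading off the coefficients: $c_5=2$, so $u(\eta,\sigma) = 2 e^{-50 \sigma} \sin(5 \eta)$.
Substituting back $\eta = x + \tau$, $\sigma = \tau$: $\theta(x,\tau) = u(x + \tau, \tau)$.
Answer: $\theta(x, \tau) = 2 e^{-50 \tau} \sin(5 \tau + 5 x)$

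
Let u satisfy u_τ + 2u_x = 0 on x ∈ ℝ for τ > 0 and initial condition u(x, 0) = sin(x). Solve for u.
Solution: By characteristics (dx/dτ = 2), u(x,τ) = f(x - 2τ) with f = u(·, 0).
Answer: u(x, τ) = sin(x - 2τ)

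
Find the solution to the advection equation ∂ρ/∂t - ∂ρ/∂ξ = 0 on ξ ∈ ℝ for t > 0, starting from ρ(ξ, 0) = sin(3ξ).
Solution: By method of characteristics (waves move left with speed 1):
Along characteristics ξ + t = const, ρ is constant, so ρ(ξ,t) = f(ξ + t) with f = ρ(·, 0).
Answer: ρ(ξ, t) = sin(3t + 3ξ)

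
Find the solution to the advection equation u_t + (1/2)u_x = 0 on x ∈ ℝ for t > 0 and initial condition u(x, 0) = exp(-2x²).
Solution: By method of characteristics (waves move right with speed 1/2):
Along characteristics x - (1/2)t = const, u is constant, so u(x,t) = f(x - (1/2)t) with f = u(·, 0).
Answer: u(x, t) = exp(-2(-t/2 + x)²)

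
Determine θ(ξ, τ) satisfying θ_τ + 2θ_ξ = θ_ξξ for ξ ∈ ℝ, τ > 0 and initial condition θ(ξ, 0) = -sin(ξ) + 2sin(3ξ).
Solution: Moving frame: η = ξ - 2τ, σ = τ, θ = u(η,σ), so θ_τ = u_σ - 2u_η and θ_ξξ = u_ηη.
Hence θ_τ + 2θ_ξ = u_σ and the PDE becomes the heat equation u_σ = u_ηη on η ∈ ℝ.
Initial data: u(η,0) = θ(η,0) = -sin(η) + 2sin(3η). Each mode sin(nη) decays as exp(-n²σ) on ℝ, so u(η,σ) = Σ c_n exp(-n²σ) sin(nη) with c_1=-1, c_3=2: u(η,σ) = -exp(-σ)sin(η) + 2exp(-9σ)sin(3η).
Substituting back: θ(ξ,τ) = u(ξ - 2τ, τ).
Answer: θ(ξ, τ) = -exp(-τ)sin(ξ - 2τ) + 2exp(-9τ)sin(3ξ - 6τ)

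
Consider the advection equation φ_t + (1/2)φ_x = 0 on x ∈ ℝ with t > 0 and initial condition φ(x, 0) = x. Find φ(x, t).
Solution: By method of characteristics (waves move right with speed 1/2):
Along characteristics x - (1/2)t = const, φ is constant, so φ(x,t) = f(x - (1/2)t) with f = φ(·, 0).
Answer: φ(x, t) = -(1/2)t + x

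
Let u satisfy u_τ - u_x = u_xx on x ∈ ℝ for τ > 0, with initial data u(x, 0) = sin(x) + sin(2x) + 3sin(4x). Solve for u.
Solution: Change to a moving frame: let η = x + τ, σ = τ and write u(x,τ) = w(η,σ).
By the chain rule u_τ = w_σ + w_η, u_x = w_η, u_xx = w_ηη.
Then u_τ - u_x = w_σ: the advection term cancels and the PDE becomes the heat equation w_σ = w_ηη on η ∈ ℝ.
Initial data: w(η,0) = u(η,0) = sin(η) + sin(2η) + 3sin(4η).
On η ∈ ℝ each mode satisfies (sin(nη))″ = -n² sin(nη), so exp(-n²σ) sin(nη) solves the heat equation; by superposition w(η,σ) = Σ c_n exp(-n²σ) sin(nη).
Reading off the coefficients: c_1=1, c_2=1, c_4=3, so w(η,σ) = exp(-σ)sin(η) + exp(-4σ)sin(2η) + 3exp(-16σ)sin(4η).
Substituting back η = x + τ, σ = τ: u(x,τ) = w(x + τ, τ).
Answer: u(x, τ) = exp(-τ)sin(x + τ) + exp(-4τ)sin(2x + 2τ) + 3exp(-16τ)sin(4x + 4τ)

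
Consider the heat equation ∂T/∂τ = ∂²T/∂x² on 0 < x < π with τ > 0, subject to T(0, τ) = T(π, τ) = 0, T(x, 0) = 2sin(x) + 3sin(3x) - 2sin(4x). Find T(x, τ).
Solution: Separating variables: T = Σ c_n exp(-n²τ) sin(nx). From T(x,0) = 2sin(x) + 3sin(3x) - 2sin(4x): c_1=2, c_3=3, c_4=-2.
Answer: T(x, τ) = 2exp(-τ)sin(x) + 3exp(-9τ)sin(3x) - 2exp(-16τ)sin(4x)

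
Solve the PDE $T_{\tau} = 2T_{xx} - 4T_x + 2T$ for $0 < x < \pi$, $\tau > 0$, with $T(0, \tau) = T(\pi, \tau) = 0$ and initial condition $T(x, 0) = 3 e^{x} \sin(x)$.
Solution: Substitute $T = e^{x}u$, i.e. $u = e^{-x}T$.
By the product rule, $T_x = e^{x}(u_x + u)$, $T_{xx} = e^{x}(u_{xx} + 2u_x + u)$, $T_{\tau} = e^{x}u_{\tau}$.
Substituting into the PDE and dividing by $e^{x}$: $u_{\tau} = 2(u_{xx} + 2u_x + u) - 4(u_x + u) + 2u$.
The lower-order terms cancel, leaving the standard heat equation $u_{\tau} = 2u_{xx}$.
Initial data for $u$: $u(x,0) = e^{-x}T(x,0) = 3 \sin(x)$. The boundary conditions carry over: $u(0,\tau) = u(\pi,\tau) = 0$.
Solve for $u$:
  Using separation of variables $u = X(x)G(\tau)$:
  Eigenfunctions: $\sin(nx)$, $n = 1, 2, 3, \ldots$
  General solution: $u(x, \tau) = \sum c_n \sin(nx) e^{-2n^2 \tau}$
  Matching $u(x,0) = 3 \sin(x)$ term by term: $c_1=3$.
Hence $u(x,\tau) = 3 e^{-2 \tau} \sin(x)$.
Transform back: $T(x,\tau) = e^{x}u(x,\tau)$.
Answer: $T(x, \tau) = 3 e^{-2 \tau} e^{x} \sin(x)$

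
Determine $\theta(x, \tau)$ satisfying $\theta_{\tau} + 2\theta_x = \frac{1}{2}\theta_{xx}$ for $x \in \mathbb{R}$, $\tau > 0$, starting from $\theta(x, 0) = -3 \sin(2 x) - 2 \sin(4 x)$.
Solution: Moving frame: $\eta = x - 2\tau$, $\sigma = \tau$, $\theta = u(\eta,\sigma)$, so $\theta_{\tau} = u_{\sigma} - 2u_{\eta}$ and $\theta_{xx} = u_{\eta\eta}$.
Hence $\theta_{\tau} + 2\theta_x = u_{\sigma}$ and the PDE becomes the heat equation $u_{\sigma} = \frac{1}{2}u_{\eta\eta}$ on $\eta \in \mathbb{R}$.
Initial data: $u(\eta,0) = \theta(\eta,0) = -3 \sin(2 \eta) - 2 \sin(4 \eta)$. Each mode $\sin(n\eta)$ decays as $e^{-n^2\sigma/2}$ on $\mathbb{R}$, so $u(\eta,\sigma) = \sum c_n e^{-n^2\sigma/2} \sin(n\eta)$ with $c_2=-3, c_4=-2$: $u(\eta,\sigma) = -3 e^{-2 \sigma} \sin(2 \eta) - 2 e^{-8 \sigma} \sin(4 \eta)$.
Substituting back: $\theta(x,\tau) = u(x - 2\tau, \tau)$.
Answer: $\theta(x, \tau) = 3 e^{-2 \tau} \sin(4 \tau - 2 x) + 2 e^{-8 \tau} \sin(8 \tau - 4 x)$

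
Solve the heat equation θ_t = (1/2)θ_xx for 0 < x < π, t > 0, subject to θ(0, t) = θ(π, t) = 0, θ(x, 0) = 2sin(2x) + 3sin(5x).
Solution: Separating variables: θ = Σ c_n exp(-n²t/2) sin(nx). From θ(x,0) = 2sin(2x) + 3sin(5x): c_2=2, c_5=3.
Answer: θ(x, t) = 2exp(-2t)sin(2x) + 3exp(-25t/2)sin(5x)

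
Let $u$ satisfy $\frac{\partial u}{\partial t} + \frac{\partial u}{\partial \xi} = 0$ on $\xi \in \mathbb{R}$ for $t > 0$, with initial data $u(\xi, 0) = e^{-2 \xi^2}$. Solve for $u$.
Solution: By characteristics ($d\xi/dt = 1$), $u(\xi,t) = f(\xi - t)$ with $f = u( \cdot , 0)$.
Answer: $u(\xi, t) = e^{-2 (\xi - t)^2}$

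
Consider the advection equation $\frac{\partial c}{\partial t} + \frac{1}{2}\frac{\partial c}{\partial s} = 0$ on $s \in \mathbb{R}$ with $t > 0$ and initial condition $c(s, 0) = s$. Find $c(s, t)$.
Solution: By characteristics ($ds/dt = 1/2$), $c(s,t) = f(s - \frac{1}{2}t)$ with $f = c( \cdot , 0)$.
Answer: $c(s, t) = s - \frac{1}{2} t$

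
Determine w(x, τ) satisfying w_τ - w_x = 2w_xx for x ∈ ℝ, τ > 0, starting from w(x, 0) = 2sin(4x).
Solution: Moving frame: η = x + τ, σ = τ, w = u(η,σ), so w_τ = u_σ + u_η and w_xx = u_ηη.
Hence w_τ - w_x = u_σ and the PDE becomes the heat equation u_σ = 2u_ηη on η ∈ ℝ.
Initial data: u(η,0) = w(η,0) = 2sin(4η). Each mode sin(nη) decays as exp(-2n²σ) on ℝ, so u(η,σ) = Σ c_n exp(-2n²σ) sin(nη) with c_4=2: u(η,σ) = 2exp(-32σ)sin(4η).
Substituting back: w(x,τ) = u(x + τ, τ).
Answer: w(x, τ) = 2exp(-32τ)sin(4x + 4τ)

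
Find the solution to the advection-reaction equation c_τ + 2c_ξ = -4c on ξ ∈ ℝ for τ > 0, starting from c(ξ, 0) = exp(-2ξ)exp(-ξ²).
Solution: Substitute c = exp(-2ξ)u.
Then c_ξ = exp(-2ξ)(u_ξ - 2u), c_τ = exp(-2ξ)u_τ; substituting and dividing by exp(-2ξ), the lower-order terms cancel: u_τ + 2u_ξ = 0 (standard advection equation).
Data for u: u(ξ,0) = exp(2ξ)c(ξ,0) = exp(-ξ²).
By characteristics (dξ/dτ = 2), u(ξ,τ) = f(ξ - 2τ) with f = u(·, 0).
So u(ξ,τ) = exp(-(ξ - 2τ)²), and c(ξ,τ) = exp(-2ξ)u(ξ,τ).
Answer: c(ξ, τ) = exp(-2ξ)exp(-(ξ - 2τ)²)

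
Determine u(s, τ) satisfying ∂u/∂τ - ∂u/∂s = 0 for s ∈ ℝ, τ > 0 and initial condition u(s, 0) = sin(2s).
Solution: By method of characteristics (waves move left with speed 1):
Along characteristics s + τ = const, u is constant, so u(s,τ) = f(s + τ) with f = u(·, 0).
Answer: u(s, τ) = sin(2s + 2τ)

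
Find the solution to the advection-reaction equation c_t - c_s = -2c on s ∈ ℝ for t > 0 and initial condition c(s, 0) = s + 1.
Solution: Substitute c = exp(-2t)u.
Then c_t = exp(-2t)(u_t - 2u), c_s = exp(-2t)u_s; substituting and dividing by exp(-2t), the lower-order terms cancel: u_t - u_s = 0 (standard advection equation).
Data for u: u(s,0) = c(s,0) = s + 1.
By characteristics (ds/dt = -1), u(s,t) = f(s + t) with f = u(·, 0).
So u(s,t) = s + t + 1, and c(s,t) = exp(-2t)u(s,t).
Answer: c(s, t) = sexp(-2t) + texp(-2t) + exp(-2t)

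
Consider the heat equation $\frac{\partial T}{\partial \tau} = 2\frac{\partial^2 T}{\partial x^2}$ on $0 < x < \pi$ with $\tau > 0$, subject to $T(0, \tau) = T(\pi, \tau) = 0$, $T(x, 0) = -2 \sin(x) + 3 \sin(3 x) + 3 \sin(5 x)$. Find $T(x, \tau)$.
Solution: Using separation of variables $T = X(x)G(\tau)$:
Eigenfunctions: $\sin(nx)$, $n = 1, 2, 3, \ldots$
General solution: $T(x, \tau) = \sum c_n \sin(nx) e^{-2n^2 \tau}$
Matching $T(x,0) = -2 \sin(x) + 3 \sin(3 x) + 3 \sin(5 x)$ term by term: $c_1=-2, c_3=3, c_5=3$.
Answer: $T(x, \tau) = -2 e^{-2 \tau} \sin(x) + 3 e^{-18 \tau} \sin(3 x) + 3 e^{-50 \tau} \sin(5 x)$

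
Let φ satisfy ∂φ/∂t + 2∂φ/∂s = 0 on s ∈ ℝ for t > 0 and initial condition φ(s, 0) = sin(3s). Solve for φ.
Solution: By method of characteristics (waves move right with speed 2):
Along characteristics s - 2t = const, φ is constant, so φ(s,t) = f(s - 2t) with f = φ(·, 0).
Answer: φ(s, t) = sin(3s - 6t)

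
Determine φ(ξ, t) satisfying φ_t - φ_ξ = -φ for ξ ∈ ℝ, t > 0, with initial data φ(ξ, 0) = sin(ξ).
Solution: Substitute φ = exp(-t)u, i.e. u = exp(t)φ.
By the product rule, φ_t = exp(-t)(u_t - u), φ_ξ = exp(-t)u_ξ.
Substituting into the PDE and dividing by exp(-t): u_t - u - u_ξ = -u.
The lower-order terms cancel, leaving the standard advection equation u_t - u_ξ = 0.
Initial data for u: u(ξ,0) = φ(ξ,0) = sin(ξ).
Solve for u:
  By method of characteristics (waves move left with speed 1):
  Along characteristics ξ + t = const, u is constant, so u(ξ,t) = f(ξ + t) with f = u(·, 0).
Hence u(ξ,t) = sin(t + ξ).
Transform back: φ(ξ,t) = exp(-t)u(ξ,t).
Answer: φ(ξ, t) = exp(-t)sin(t + ξ)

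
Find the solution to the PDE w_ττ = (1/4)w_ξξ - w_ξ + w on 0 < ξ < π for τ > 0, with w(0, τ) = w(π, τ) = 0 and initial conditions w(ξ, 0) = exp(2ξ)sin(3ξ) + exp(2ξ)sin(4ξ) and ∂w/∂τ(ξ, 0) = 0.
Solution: Substitute w = exp(2ξ)u, i.e. u = exp(-2ξ)w.
By the product rule, w_ξ = exp(2ξ)(u_ξ + 2u), w_ξξ = exp(2ξ)(u_ξξ + 4u_ξ + 4u), w_ττ = exp(2ξ)u_ττ.
Substituting into the PDE and dividing by exp(2ξ): u_ττ = (1/4)(u_ξξ + 4u_ξ + 4u) - (u_ξ + 2u) + u.
The lower-order terms cancel, leaving the standard wave equation u_ττ = (1/4)u_ξξ.
Initial data for u: u(ξ,0) = exp(-2ξ)w(ξ,0) = sin(3ξ) + sin(4ξ); u_τ(ξ,0) = exp(-2ξ)w_τ(ξ,0) = 0. The boundary conditions carry over: u(0,τ) = u(π,τ) = 0.
Solve for u:
  Using separation of variables u = X(ξ)T(τ):
  Eigenfunctions: sin(nξ), n = 1, 2, 3, ...
  General solution: u(ξ, τ) = Σ [A_n cos(n τ/2) + B_n sin(n τ/2)] sin(nξ)
  From u(ξ,0) = sin(3ξ) + sin(4ξ): A_3=1, A_4=1. From u_τ(ξ,0) = 0: all B_n = 0.
Hence u(ξ,τ) = sin(3ξ)cos(3τ/2) + sin(4ξ)cos(2τ).
Transform back: w(ξ,τ) = exp(2ξ)u(ξ,τ).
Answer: w(ξ, τ) = exp(2ξ)sin(3ξ)cos(3τ/2) + exp(2ξ)sin(4ξ)cos(2τ)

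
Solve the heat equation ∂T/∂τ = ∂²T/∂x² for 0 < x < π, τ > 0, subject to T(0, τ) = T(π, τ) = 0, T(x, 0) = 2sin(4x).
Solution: Separating variables: T = Σ c_n exp(-n²τ) sin(nx). From T(x,0) = 2sin(4x): c_4=2.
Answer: T(x, τ) = 2exp(-16τ)sin(4x)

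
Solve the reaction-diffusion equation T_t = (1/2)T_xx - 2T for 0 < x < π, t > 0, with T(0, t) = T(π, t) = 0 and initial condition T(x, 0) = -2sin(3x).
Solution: Substitute T = exp(-2t)u, i.e. u = exp(2t)T.
By the product rule, T_t = exp(-2t)(u_t - 2u), T_xx = exp(-2t)u_xx.
Substituting into the PDE and dividing by exp(-2t): u_t - 2u = (1/2)u_xx - 2u.
The lower-order terms cancel, leaving the standard heat equation u_t = (1/2)u_xx.
Initial data for u: u(x,0) = T(x,0) = -2sin(3x). The boundary conditions carry over: u(0,t) = u(π,t) = 0.
Solve for u:
  Using separation of variables u = X(x)G(t):
  Eigenfunctions: sin(nx), n = 1, 2, 3, ...
  General solution: u(x, t) = Σ c_n sin(nx) exp(-n² t/2)
  Matching u(x,0) = -2sin(3x) term by term: c_3=-2.
Hence u(x,t) = -2exp(-9t/2)sin(3x).
Transform back: T(x,t) = exp(-2t)u(x,t).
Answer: T(x, t) = -2exp(-13t/2)sin(3x)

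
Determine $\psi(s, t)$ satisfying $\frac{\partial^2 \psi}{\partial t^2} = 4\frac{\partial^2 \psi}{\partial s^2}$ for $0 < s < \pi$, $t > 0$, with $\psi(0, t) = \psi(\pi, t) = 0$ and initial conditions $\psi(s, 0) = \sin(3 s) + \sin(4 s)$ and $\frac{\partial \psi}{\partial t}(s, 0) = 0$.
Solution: Separating variables: $\psi = \sum [A_n \cos(\omega_n t) + B_n \sin(\omega_n t)] \sin(ns)$, $\omega_n = 2n$. From ICs: $A_3=1, A_4=1$.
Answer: $\psi(s, t) = \sin(3 s) \cos(6 t) + \sin(4 s) \cos(8 t)$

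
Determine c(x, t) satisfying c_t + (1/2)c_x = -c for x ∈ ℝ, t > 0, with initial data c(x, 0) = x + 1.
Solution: Substitute c = exp(-t)u, i.e. u = exp(t)c.
By the product rule, c_t = exp(-t)(u_t - u), c_x = exp(-t)u_x.
Substituting into the PDE and dividing by exp(-t): u_t - u + (1/2)u_x = -u.
The lower-order terms cancel, leaving the standard advection equation u_t + (1/2)u_x = 0.
Initial data for u: u(x,0) = c(x,0) = x + 1.
Solve for u:
  By method of characteristics (waves move right with speed 1/2):
  Along characteristics x - (1/2)t = const, u is constant, so u(x,t) = f(x - (1/2)t) with f = u(·, 0).
Hence u(x,t) = -(1/2)t + x + 1.
Transform back: c(x,t) = exp(-t)u(x,t).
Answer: c(x, t) = -(1/2)texp(-t) + xexp(-t) + exp(-t)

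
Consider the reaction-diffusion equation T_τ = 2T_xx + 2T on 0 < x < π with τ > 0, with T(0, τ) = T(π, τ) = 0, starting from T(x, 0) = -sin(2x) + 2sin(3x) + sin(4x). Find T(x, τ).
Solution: Substitute T = exp(2τ)u.
Then T_τ = exp(2τ)(u_τ + 2u), T_xx = exp(2τ)u_xx; substituting and dividing by exp(2τ), the lower-order terms cancel: u_τ = 2u_xx (standard heat equation).
Data for u: u(x,0) = T(x,0) = -sin(2x) + 2sin(3x) + sin(4x). The boundary conditions carry over: u(0,τ) = u(π,τ) = 0.
Separating variables: u = Σ c_n exp(-2n²τ) sin(nx). From u(x,0) = -sin(2x) + 2sin(3x) + sin(4x): c_2=-1, c_3=2, c_4=1.
So u(x,τ) = -exp(-8τ)sin(2x) + 2exp(-18τ)sin(3x) + exp(-32τ)sin(4x), and T(x,τ) = exp(2τ)u(x,τ).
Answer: T(x, τ) = -exp(-6τ)sin(2x) + 2exp(-16τ)sin(3x) + exp(-30τ)sin(4x)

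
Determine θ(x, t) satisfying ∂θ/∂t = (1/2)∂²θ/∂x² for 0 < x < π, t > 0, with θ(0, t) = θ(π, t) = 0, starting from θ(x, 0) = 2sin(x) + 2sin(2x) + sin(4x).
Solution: Separating variables: θ = Σ c_n exp(-n²t/2) sin(nx). From θ(x,0) = 2sin(x) + 2sin(2x) + sin(4x): c_1=2, c_2=2, c_4=1.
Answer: θ(x, t) = 2exp(-2t)sin(2x) + exp(-8t)sin(4x) + 2exp(-t/2)sin(x)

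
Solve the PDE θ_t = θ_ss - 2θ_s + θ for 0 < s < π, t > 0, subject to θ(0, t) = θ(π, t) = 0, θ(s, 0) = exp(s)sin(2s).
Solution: Substitute θ = exp(s)u.
Then θ_s = exp(s)(u_s + u), θ_ss = exp(s)(u_ss + 2u_s + u), θ_t = exp(s)u_t; substituting and dividing by exp(s), the lower-order terms cancel: u_t = u_ss (standard heat equation).
Data for u: u(s,0) = exp(-s)θ(s,0) = sin(2s). The boundary conditions carry over: u(0,t) = u(π,t) = 0.
Separating variables: u = Σ c_n exp(-n²t) sin(ns). From u(s,0) = sin(2s): c_2=1.
So u(s,t) = exp(-4t)sin(2s), and θ(s,t) = exp(s)u(s,t).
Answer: θ(s, t) = exp(s)exp(-4t)sin(2s)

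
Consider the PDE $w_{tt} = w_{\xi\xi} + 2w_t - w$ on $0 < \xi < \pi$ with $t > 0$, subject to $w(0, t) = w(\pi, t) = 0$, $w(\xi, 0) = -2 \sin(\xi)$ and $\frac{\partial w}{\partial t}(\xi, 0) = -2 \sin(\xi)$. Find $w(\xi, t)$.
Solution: Substitute $w = e^{t}u$.
Then $w_t = e^{t}(u_t + u)$, $w_{tt} = e^{t}(u_{tt} + 2u_t + u)$, $w_{\xi\xi} = e^{t}u_{\xi\xi}$; substituting and dividing by $e^{t}$, the lower-order terms cancel: $u_{tt} = u_{\xi\xi}$ (standard wave equation).
Data for $u$: $u(\xi,0) = w(\xi,0) = -2 \sin(\xi)$; $u_t(\xi,0) = w_t(\xi,0) - w(\xi,0) = 0$. The boundary conditions carry over: $u(0,t) = u(\pi,t) = 0$.
Separating variables: $u = \sum [A_n \cos(\omega_n t) + B_n \sin(\omega_n t)] \sin(n\xi)$, $\omega_n = n$. From ICs: $A_1=-2$.
So $u(\xi,t) = -2 \sin(\xi) \cos(t)$, and $w(\xi,t) = e^{t}u(\xi,t)$.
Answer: $w(\xi, t) = -2 e^{t} \sin(\xi) \cos(t)$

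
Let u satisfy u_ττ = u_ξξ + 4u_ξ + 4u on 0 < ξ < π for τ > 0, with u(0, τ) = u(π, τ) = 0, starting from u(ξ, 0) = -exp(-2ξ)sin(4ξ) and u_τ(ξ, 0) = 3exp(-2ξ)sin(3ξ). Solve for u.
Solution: Substitute u = exp(-2ξ)w, i.e. w = exp(2ξ)u.
By the product rule, u_ξ = exp(-2ξ)(w_ξ - 2w), u_ξξ = exp(-2ξ)(w_ξξ - 4w_ξ + 4w), u_ττ = exp(-2ξ)w_ττ.
Substituting into the PDE and dividing by exp(-2ξ): w_ττ = (w_ξξ - 4w_ξ + 4w) + 4(w_ξ - 2w) + 4w.
The lower-order terms cancel, leaving the standard wave equation w_ττ = w_ξξ.
Initial data for w: w(ξ,0) = exp(2ξ)u(ξ,0) = -sin(4ξ); w_τ(ξ,0) = exp(2ξ)u_τ(ξ,0) = 3sin(3ξ). The boundary conditions carry over: w(0,τ) = w(π,τ) = 0.
Solve for w:
  Using separation of variables w = X(ξ)T(τ):
  Eigenfunctions: sin(nξ), n = 1, 2, 3, ...
  General solution: w(ξ, τ) = Σ [A_n cos(n τ) + B_n sin(n τ)] sin(nξ)
  From w(ξ,0) = -sin(4ξ): A_4=-1. From w_τ(ξ,0) = 3sin(3ξ), using w_τ(ξ,0) = Σ ω_n B_n sin(nξ) with ω_n = n: B_3 = 3/3 = 1.
Hence w(ξ,τ) = sin(3ξ)sin(3τ) - sin(4ξ)cos(4τ).
Transform back: u(ξ,τ) = exp(-2ξ)w(ξ,τ).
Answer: u(ξ, τ) = exp(-2ξ)sin(3ξ)sin(3τ) - exp(-2ξ)sin(4ξ)cos(4τ)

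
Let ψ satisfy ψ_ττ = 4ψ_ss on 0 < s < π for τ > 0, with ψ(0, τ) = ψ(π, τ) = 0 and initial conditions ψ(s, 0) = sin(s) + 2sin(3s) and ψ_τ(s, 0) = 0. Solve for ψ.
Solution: Using separation of variables ψ = X(s)T(τ):
Eigenfunctions: sin(ns), n = 1, 2, 3, ...
General solution: ψ(s, τ) = Σ [A_n cos(2n τ) + B_n sin(2n τ)] sin(ns)
From ψ(s,0) = sin(s) + 2sin(3s): A_1=1, A_3=2. From ψ_τ(s,0) = 0: all B_n = 0.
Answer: ψ(s, τ) = sin(s)cos(2τ) + 2sin(3s)cos(6τ)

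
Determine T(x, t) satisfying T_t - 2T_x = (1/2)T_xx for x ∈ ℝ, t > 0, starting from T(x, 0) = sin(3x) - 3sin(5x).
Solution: Moving frame: η = x + 2t, σ = t, T = u(η,σ), so T_t = u_σ + 2u_η and T_xx = u_ηη.
Hence T_t - 2T_x = u_σ and the PDE becomes the heat equation u_σ = (1/2)u_ηη on η ∈ ℝ.
Initial data: u(η,0) = T(η,0) = sin(3η) - 3sin(5η). Each mode sin(nη) decays as exp(-n²σ/2) on ℝ, so u(η,σ) = Σ c_n exp(-n²σ/2) sin(nη) with c_3=1, c_5=-3: u(η,σ) = exp(-9σ/2)sin(3η) - 3exp(-25σ/2)sin(5η).
Substituting back: T(x,t) = u(x + 2t, t).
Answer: T(x, t) = exp(-9t/2)sin(6t + 3x) - 3exp(-25t/2)sin(10t + 5x)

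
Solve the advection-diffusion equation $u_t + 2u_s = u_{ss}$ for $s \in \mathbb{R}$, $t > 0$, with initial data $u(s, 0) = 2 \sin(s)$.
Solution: Moving frame: $\eta = s - 2t$, $\sigma = t$, $u = w(\eta,\sigma)$, so $u_t = w_{\sigma} - 2w_{\eta}$ and $u_{ss} = w_{\eta\eta}$.
Hence $u_t + 2u_s = w_{\sigma}$ and the PDE becomes the heat equation $w_{\sigma} = w_{\eta\eta}$ on $\eta \in \mathbb{R}$.
Initial data: $w(\eta,0) = u(\eta,0) = 2 \sin(\eta)$. Each mode $\sin(n\eta)$ decays as $e^{-n^2\sigma}$ on $\mathbb{R}$, so $w(\eta,\sigma) = \sum c_n e^{-n^2\sigma} \sin(n\eta)$ with $c_1=2$: $w(\eta,\sigma) = 2 e^{-\sigma} \sin(\eta)$.
Substituting back: $u(s,t) = w(s - 2t, t)$.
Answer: $u(s, t) = 2 e^{-t} \sin(s - 2 t)$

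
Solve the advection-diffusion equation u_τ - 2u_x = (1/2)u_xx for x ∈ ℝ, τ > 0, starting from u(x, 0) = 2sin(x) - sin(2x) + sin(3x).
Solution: Change to a moving frame: let η = x + 2τ, σ = τ and write u(x,τ) = w(η,σ).
By the chain rule u_τ = w_σ + 2w_η, u_x = w_η, u_xx = w_ηη.
Then u_τ - 2u_x = w_σ: the advection term cancels and the PDE becomes the heat equation w_σ = (1/2)w_ηη on η ∈ ℝ.
Initial data: w(η,0) = u(η,0) = 2sin(η) - sin(2η) + sin(3η).
On η ∈ ℝ each mode satisfies (sin(nη))″ = -n² sin(nη), so exp(-n²σ/2) sin(nη) solves the heat equation; by superposition w(η,σ) = Σ c_n exp(-n²σ/2) sin(nη).
Reading off the coefficients: c_1=2, c_2=-1, c_3=1, so w(η,σ) = -exp(-2σ)sin(2η) + 2exp(-σ/2)sin(η) + exp(-9σ/2)sin(3η).
Substituting back η = x + 2τ, σ = τ: u(x,τ) = w(x + 2τ, τ).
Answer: u(x, τ) = -exp(-2τ)sin(2x + 4τ) + 2exp(-τ/2)sin(x + 2τ) + exp(-9τ/2)sin(3x + 6τ)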